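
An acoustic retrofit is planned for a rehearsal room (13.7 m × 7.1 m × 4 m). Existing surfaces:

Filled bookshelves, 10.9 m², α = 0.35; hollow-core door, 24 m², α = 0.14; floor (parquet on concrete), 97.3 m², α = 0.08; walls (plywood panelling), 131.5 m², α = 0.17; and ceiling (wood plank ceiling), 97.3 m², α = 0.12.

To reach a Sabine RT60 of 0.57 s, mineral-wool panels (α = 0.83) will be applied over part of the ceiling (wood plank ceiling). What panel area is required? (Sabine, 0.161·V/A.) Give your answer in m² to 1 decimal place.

Equivalent absorption area: A₁ = 10.9·0.35 + 24·0.14 + 97.3·0.08 + 131.5·0.17 + 97.3·0.12 = 48.990 m².
Required A₂ = 0.161·389.08/0.57 = 109.898 sabins.
ΔA needed = 109.898 − 48.990 = 60.908 sabins.
Each m² of panel replacing the ceiling (wood plank ceiling) adds (0.83 − 0.12) = 0.71 sabins.
Panel area = 60.908 / 0.71 = 85.8 m².

85.8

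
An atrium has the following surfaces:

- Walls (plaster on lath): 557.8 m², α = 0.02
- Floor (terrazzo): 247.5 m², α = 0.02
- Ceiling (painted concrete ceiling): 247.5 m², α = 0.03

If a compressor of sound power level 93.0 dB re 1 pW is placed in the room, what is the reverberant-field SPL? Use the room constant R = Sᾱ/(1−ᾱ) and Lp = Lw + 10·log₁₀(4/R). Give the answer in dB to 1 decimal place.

A = 23.531 sabins; S = 1052.8 m².
ᾱ = 0.0224, so room constant R = A/(1−ᾱ) = 24.070 m².
Lp = Lw + 10 log₁₀(4/R) = 93.0 -7.79 = 85.2 dB.

85.2 dB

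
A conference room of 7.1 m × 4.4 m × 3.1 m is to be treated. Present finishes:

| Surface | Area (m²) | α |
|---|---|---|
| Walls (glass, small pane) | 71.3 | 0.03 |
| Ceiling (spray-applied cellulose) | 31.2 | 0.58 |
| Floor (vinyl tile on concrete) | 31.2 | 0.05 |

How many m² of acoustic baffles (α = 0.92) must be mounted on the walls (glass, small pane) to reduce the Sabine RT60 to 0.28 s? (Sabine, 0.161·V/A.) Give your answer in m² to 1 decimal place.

38.1

Total absorption A₁ = 71.3×0.03 + 31.2×0.58 + 31.2×0.05
  = 2.139 + 18.096 + 1.560 = 21.795 m² sabins.
V = 96.844 m³. Target absorption A₂ = 0.161 × 96.844 / 0.28 = 55.685 sabins.
ΔA needed = 55.685 − 21.795 = 33.890 sabins.
Net gain per m²: Δα = 0.92 − 0.03 = 0.89.
Panel area = 33.890 / 0.89 = 38.1 m².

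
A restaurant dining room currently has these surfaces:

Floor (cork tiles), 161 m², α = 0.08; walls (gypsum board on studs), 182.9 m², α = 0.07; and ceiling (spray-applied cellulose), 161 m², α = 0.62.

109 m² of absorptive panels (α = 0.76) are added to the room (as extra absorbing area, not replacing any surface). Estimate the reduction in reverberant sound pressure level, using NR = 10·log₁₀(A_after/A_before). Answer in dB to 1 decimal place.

2.2 dB

Equivalent absorption area: A_before = 161·0.08 + 182.9·0.07 + 161·0.62 = 125.503 m².
Treatment contributes 109·0.76 = 82.840 sabins.
New total A_after = 208.343 sabins.
Reduction = 10 log₁₀(A_after/A_before) = 10 log₁₀(1.6601) = 2.2 dB.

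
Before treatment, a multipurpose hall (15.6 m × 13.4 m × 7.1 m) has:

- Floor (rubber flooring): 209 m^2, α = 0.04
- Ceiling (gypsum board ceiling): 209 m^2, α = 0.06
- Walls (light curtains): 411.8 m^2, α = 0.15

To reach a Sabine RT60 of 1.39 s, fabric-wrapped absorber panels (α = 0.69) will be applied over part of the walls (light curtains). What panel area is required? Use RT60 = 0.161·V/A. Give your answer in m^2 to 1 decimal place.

Equivalent absorption area: A₁ = 209*0.04 + 209*0.06 + 411.8*0.15 = 82.670 m^2.
Required A₂ = 0.161·1484.184/1.39 = 171.909 sabins.
ΔA needed = 171.909 − 82.670 = 89.239 sabins.
Each m^2 of panel replacing the walls (light curtains) adds (0.69 − 0.15) = 0.54 sabins.
Panel area = 89.239 / 0.54 = 165.3 m^2.

165.3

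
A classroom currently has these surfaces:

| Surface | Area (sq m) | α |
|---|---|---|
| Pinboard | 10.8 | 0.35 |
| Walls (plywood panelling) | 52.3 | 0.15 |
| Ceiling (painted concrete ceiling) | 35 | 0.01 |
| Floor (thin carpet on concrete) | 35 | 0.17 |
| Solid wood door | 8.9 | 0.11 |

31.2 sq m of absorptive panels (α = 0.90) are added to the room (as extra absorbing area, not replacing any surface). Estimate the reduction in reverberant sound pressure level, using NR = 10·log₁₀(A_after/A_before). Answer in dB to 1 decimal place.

Summing Sᵢαᵢ: 3.780 + 7.845 + 0.350 + 5.950 + 0.979 → A_before = 18.904 sabins.
Added absorption = 31.2 × 0.90 = 28.080 sabins.
New total A_after = 46.984 sabins.
Reduction = 10 log₁₀(A_after/A_before) = 10 log₁₀(2.4854) = 4.0 dB.

4.0 dB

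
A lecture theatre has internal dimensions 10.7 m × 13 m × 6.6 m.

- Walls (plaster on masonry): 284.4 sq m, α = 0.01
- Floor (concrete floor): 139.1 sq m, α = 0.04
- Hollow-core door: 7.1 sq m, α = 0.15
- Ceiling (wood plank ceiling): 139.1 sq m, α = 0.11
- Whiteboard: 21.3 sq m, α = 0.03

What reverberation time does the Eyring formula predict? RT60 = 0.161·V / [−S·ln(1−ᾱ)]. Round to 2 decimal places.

S = Σ Sᵢ = 591.0 sq m.
Absorption A = 284.4×0.01 + 139.1×0.04 + 7.1×0.15 + 139.1×0.11 + 21.3×0.03 = 25.413 sabins.
Mean coefficient ᾱ = A/S = 0.0430.
Eyring denominator: −S ln(1−ᾱ) = 25.976.
V = 10.7 × 13 × 6.6 = 918.06 m³.
T = 0.161·V/[−S·ln(1−ᾱ)] = 0.161·918.06/25.976 = 5.69 s.

5.69 sec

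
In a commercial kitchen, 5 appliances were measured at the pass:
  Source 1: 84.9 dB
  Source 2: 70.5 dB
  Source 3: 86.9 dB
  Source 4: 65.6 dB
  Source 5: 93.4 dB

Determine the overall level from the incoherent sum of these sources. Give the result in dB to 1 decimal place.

94.8 dB

Σ 10^(Lᵢ/10) = 3.001e+09.
Back to dB: 10·log₁₀ Σ = 94.8 dB.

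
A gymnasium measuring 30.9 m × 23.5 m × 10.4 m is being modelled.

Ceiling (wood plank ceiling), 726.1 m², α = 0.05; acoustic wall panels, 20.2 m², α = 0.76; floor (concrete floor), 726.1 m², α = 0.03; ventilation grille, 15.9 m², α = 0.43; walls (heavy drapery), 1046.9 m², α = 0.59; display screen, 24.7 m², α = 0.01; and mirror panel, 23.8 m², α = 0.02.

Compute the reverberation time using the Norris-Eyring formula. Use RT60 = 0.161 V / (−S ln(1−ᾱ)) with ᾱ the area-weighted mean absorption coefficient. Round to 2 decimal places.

S = Σ Sᵢ = 2583.7 m².
Σ(Sᵢαᵢ) = 726.1×0.05 + 20.2×0.76 + 726.1×0.03 + 15.9×0.43 + 1046.9×0.59 + 24.7×0.01 + 23.8×0.02 = 698.671.
ᾱ = 698.671 / 2583.7 = 0.2704.
Eyring denominator: −S ln(1−ᾱ) = 814.534.
V = 30.9 × 23.5 × 10.4 = 7551.96 m³.
T = 0.161·V/[−S·ln(1−ᾱ)] = 0.161·7551.96/814.534 = 1.49 s.

1.49 seconds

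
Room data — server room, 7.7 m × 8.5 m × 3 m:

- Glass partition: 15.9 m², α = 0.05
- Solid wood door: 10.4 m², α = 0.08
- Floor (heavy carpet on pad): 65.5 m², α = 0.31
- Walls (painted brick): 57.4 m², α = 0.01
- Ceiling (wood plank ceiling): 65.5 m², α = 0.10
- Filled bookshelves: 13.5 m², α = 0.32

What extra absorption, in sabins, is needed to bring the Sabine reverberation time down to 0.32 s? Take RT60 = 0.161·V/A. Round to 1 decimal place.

65.4 sabins

Equivalent absorption area: A₁ = 15.9×0.05 + 10.4×0.08 + 65.5×0.31 + 57.4×0.01 + 65.5×0.10 + 13.5×0.32 = 33.376 m².
V = 196.35 m³. Required absorption A₂ = 0.161 × 196.35 / 0.32 = 98.789 sabins.
ΔA = A₂ − A₁ = 98.789 − 33.376 = 65.4 sabins.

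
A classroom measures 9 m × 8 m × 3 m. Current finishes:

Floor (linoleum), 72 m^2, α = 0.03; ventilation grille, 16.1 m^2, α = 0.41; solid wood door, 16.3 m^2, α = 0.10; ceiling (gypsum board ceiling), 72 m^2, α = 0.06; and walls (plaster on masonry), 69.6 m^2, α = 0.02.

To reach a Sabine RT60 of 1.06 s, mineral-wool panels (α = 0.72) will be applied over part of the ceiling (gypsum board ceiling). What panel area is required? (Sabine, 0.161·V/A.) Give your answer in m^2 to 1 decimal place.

A₁ = Σ Sᵢαᵢ = 72*0.03 + 16.1*0.41 + 16.3*0.10 + 72*0.06 + 69.6*0.02 = 16.103 sabins.
V = 216 m³. Target absorption A₂ = 0.161 × 216 / 1.06 = 32.808 sabins.
ΔA needed = 32.808 − 16.103 = 16.705 sabins.
Net gain per m^2: Δα = 0.72 − 0.06 = 0.66.
Area = ΔA/Δα = 16.705/0.66 = 25.3 m^2.

25.3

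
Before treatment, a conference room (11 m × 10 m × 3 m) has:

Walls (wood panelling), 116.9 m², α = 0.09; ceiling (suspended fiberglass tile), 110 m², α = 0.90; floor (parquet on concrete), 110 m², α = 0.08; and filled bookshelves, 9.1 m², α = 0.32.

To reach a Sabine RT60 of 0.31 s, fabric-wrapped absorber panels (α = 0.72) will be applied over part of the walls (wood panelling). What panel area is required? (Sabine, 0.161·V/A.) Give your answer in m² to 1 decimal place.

Summing Sᵢαᵢ: 10.521 + 99.000 + 8.800 + 2.912 → A₁ = 121.233 sabins.
Required A₂ = 0.161·330/0.31 = 171.387 sabins.
ΔA needed = 171.387 − 121.233 = 50.154 sabins.
Each m² of panel replacing the walls (wood panelling) adds (0.72 − 0.09) = 0.63 sabins.
Area = ΔA/Δα = 50.154/0.63 = 79.6 m².

79.6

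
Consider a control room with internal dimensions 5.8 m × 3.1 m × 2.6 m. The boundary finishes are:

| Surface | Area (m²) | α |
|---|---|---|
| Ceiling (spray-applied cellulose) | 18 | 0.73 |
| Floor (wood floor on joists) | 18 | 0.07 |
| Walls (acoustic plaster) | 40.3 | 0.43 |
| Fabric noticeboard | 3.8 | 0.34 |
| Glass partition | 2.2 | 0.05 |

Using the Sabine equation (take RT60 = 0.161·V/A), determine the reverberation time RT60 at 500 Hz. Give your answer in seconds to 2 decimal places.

0.23 seconds

Total absorption A = 18·0.73 + 18·0.07 + 40.3·0.43 + 3.8·0.34 + 2.2·0.05
  = 13.140 + 1.260 + 17.329 + 1.292 + 0.110 = 33.131 m² sabins.
Room volume: 46.748 m³.
RT60 = 0.161 · V / A = 0.161 × 46.748 / 33.131 = 0.23 s.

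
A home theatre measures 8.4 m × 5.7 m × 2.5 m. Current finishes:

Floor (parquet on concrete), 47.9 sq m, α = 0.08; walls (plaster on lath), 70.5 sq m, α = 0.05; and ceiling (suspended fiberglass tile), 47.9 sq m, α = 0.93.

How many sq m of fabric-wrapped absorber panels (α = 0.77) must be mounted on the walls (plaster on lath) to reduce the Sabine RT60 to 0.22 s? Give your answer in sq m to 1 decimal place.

A₁ = Σ Sᵢαᵢ = 47.9×0.08 + 70.5×0.05 + 47.9×0.93 = 51.904 sabins.
V = 119.7 m³. Target absorption A₂ = 0.161 × 119.7 / 0.22 = 87.599 sabins.
Absorption to add: 87.599 − 51.904 = 35.695 sabins.
Each sq m of panel replacing the walls (plaster on lath) adds (0.77 − 0.05) = 0.72 sabins.
Area = ΔA/Δα = 35.695/0.72 = 49.6 sq m.

49.6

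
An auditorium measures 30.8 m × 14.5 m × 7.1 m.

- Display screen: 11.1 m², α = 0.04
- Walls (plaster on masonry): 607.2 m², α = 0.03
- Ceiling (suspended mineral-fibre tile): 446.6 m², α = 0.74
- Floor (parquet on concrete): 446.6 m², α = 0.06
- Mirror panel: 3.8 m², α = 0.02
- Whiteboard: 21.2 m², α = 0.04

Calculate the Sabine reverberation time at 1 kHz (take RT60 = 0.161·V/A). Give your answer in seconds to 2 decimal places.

1.35 s

Summing Sᵢαᵢ: 0.444 + 18.216 + 330.484 + 26.796 + 0.076 + 0.848 → A = 376.864 sabins.
Volume V = 30.8 × 14.5 × 7.1 = 3170.86 m³.
T = 0.161 V/A = 0.161·3170.86/376.864 = 1.35 s.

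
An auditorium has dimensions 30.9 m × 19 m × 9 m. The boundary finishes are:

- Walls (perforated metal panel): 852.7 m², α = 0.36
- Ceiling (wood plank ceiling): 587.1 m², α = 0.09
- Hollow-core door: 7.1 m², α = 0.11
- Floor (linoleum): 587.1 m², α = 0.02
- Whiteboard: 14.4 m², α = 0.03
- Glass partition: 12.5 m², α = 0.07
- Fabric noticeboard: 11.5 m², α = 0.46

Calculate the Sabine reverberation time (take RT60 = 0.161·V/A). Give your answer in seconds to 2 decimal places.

Total absorption A = 852.7·0.36 + 587.1·0.09 + 7.1·0.11 + 587.1·0.02 + 14.4·0.03 + 12.5·0.07 + 11.5·0.46
  = 306.972 + 52.839 + 0.781 + 11.742 + 0.432 + 0.875 + 5.290 = 378.931 m² sabins.
Volume V = 30.9 × 19 × 9 = 5283.9 m³.
RT60 = 0.161 · V / A = 0.161 × 5283.9 / 378.931 = 2.25 s.

2.25 s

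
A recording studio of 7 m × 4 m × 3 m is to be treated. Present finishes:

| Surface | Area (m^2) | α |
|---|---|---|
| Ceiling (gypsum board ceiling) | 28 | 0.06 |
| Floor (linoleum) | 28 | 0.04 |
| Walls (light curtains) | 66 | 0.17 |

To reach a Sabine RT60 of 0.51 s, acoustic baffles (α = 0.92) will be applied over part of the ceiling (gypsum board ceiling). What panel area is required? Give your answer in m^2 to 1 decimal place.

14.5

Equivalent absorption area: A₁ = 28×0.06 + 28×0.04 + 66×0.17 = 14.020 m^2.
Required A₂ = 0.161·84/0.51 = 26.518 sabins.
ΔA needed = 26.518 − 14.020 = 12.498 sabins.
Net gain per m^2: Δα = 0.92 − 0.06 = 0.86.
Area = ΔA/Δα = 12.498/0.86 = 14.5 m^2.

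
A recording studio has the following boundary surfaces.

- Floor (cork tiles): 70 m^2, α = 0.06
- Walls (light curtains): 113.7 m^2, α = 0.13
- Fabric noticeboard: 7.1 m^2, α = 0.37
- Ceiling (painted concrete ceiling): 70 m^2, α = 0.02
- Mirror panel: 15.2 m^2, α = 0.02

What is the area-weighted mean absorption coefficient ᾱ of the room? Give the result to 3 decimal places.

0.084

S = Σ Sᵢ = 70 + 113.7 + 7.1 + 70 + 15.2 = 276.0 m^2.
Σ(Sᵢαᵢ) = 70*0.06 + 113.7*0.13 + 7.1*0.37 + 70*0.02 + 15.2*0.02 = 23.312.
ᾱ = 23.312 / 276.0 = 0.084.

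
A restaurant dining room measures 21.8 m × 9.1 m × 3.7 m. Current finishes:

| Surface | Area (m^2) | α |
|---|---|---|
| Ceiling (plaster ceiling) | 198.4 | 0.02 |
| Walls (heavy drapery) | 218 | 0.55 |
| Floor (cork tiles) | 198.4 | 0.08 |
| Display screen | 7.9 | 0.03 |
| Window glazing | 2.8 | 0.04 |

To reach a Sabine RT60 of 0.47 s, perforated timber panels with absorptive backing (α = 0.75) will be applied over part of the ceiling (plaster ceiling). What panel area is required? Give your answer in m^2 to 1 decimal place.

152.5

A₁ = Σ Sᵢαᵢ = 198.4·0.02 + 218·0.55 + 198.4·0.08 + 7.9·0.03 + 2.8·0.04 = 140.089 sabins.
Required A₂ = 0.161·734.006/0.47 = 251.436 sabins.
Absorption to add: 251.436 − 140.089 = 111.347 sabins.
Each m^2 of panel replacing the ceiling (plaster ceiling) adds (0.75 − 0.02) = 0.73 sabins.
Panel area = 111.347 / 0.73 = 152.5 m^2.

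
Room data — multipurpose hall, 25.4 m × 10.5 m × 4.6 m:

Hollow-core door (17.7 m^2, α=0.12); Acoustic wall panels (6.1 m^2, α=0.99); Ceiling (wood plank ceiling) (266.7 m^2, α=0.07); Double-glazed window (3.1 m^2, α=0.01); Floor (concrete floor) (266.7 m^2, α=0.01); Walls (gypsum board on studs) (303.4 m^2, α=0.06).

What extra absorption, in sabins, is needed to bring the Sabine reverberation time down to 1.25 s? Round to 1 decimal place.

110.3 sabins

Equivalent absorption area: A₁ = 17.7·0.12 + 6.1·0.99 + 266.7·0.07 + 3.1·0.01 + 266.7·0.01 + 303.4·0.06 = 47.734 m^2.
Target A₂ = 0.161·1226.82/1.25 = 158.014 sabins (V = 1226.82 m³).
Additional absorption ΔA = 158.014 − 47.734 = 110.3 sabins.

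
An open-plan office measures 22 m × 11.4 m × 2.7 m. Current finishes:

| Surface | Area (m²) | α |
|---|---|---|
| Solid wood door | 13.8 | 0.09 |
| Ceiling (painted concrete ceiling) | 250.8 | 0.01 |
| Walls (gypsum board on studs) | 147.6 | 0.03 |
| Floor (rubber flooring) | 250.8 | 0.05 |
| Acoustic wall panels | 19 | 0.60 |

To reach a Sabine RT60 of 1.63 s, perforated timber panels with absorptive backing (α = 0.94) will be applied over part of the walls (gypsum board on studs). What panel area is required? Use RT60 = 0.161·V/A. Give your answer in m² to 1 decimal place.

A₁ = Σ Sᵢαᵢ = 13.8·0.09 + 250.8·0.01 + 147.6·0.03 + 250.8·0.05 + 19·0.60 = 32.118 sabins.
Required A₂ = 0.161·677.16/1.63 = 66.885 sabins.
ΔA needed = 66.885 − 32.118 = 34.767 sabins.
Net gain per m²: Δα = 0.94 − 0.03 = 0.91.
Panel area = 34.767 / 0.91 = 38.2 m².

38.2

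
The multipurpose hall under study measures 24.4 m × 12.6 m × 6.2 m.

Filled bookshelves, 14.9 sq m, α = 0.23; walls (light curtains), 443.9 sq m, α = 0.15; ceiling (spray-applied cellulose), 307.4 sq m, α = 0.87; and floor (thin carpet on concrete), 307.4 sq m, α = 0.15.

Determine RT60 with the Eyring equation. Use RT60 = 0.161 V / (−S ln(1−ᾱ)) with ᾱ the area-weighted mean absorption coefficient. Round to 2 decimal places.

0.65 seconds

Total surface area S = 14.9 + 443.9 + 307.4 + 307.4 = 1073.6 sq m.
Σ(Sᵢαᵢ) = 14.9×0.23 + 443.9×0.15 + 307.4×0.87 + 307.4×0.15 = 383.560.
Mean coefficient ᾱ = A/S = 0.3573.
Eyring denominator: −S ln(1−ᾱ) = 474.614.
V = 24.4 × 12.6 × 6.2 = 1906.128 m³.
RT60 = 0.161 × 1906.128 / 474.614 = 0.65 s.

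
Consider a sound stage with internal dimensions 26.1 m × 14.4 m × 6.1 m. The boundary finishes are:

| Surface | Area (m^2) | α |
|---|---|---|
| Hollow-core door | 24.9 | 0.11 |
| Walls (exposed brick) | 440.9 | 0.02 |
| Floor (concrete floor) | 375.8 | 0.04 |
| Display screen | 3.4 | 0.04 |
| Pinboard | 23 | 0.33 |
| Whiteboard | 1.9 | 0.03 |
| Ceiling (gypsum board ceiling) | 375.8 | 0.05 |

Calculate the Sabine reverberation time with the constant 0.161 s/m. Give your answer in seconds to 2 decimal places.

Equivalent absorption area: A = 24.9*0.11 + 440.9*0.02 + 375.8*0.04 + 3.4*0.04 + 23*0.33 + 1.9*0.03 + 375.8*0.05 = 53.162 m^2.
Room volume: 2292.624 m³.
Sabine: RT60 = 0.161 × 2292.624 / 53.162 = 6.94 s.

6.94 sec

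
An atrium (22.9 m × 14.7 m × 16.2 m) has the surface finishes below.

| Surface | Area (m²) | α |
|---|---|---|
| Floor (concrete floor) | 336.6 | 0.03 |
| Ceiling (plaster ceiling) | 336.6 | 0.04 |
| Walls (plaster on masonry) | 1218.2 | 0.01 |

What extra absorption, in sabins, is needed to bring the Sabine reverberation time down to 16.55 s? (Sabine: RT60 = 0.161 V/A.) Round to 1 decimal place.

Summing Sᵢαᵢ: 10.098 + 13.464 + 12.182 → A₁ = 35.744 sabins.
For T = 16.55 s, need A₂ = 0.161·V/T = 0.161·5453.406/16.55 = 53.051 sabins.
Additional absorption ΔA = 53.051 − 35.744 = 17.3 sabins.

17.3 sabins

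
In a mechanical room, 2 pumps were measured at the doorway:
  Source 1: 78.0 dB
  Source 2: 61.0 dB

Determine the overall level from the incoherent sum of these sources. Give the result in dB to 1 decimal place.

78.1 dB

Sum in the linear (power) domain: Σ 10^(Lᵢ/10) = 10^(78.0/10) + 10^(61.0/10) = 6.435e+07.
L_total = 10·log₁₀(6.435e+07) = 78.1 dB.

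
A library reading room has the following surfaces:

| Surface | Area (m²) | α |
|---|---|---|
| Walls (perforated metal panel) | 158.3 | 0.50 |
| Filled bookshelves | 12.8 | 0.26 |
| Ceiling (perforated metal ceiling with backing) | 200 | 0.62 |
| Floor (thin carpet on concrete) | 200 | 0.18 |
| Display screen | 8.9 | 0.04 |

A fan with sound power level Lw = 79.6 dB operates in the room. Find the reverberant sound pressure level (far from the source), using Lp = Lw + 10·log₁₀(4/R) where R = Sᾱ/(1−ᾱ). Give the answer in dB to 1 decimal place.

59.4 dB

A = 242.834 sabins; S = 580.0 m².
ᾱ = 0.4187, so room constant R = A/(1−ᾱ) = 417.743 m².
Lp = 79.6 + 10·log₁₀(4/417.743) = 79.6 + (-20.19) = 59.4 dB.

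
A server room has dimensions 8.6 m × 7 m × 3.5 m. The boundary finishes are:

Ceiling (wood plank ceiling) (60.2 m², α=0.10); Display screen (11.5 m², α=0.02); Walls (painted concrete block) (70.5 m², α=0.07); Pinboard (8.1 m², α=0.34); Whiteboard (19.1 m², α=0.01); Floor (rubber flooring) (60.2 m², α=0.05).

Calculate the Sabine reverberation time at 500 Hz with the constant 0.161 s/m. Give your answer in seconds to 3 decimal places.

1.979 sec

Total absorption A = 60.2×0.10 + 11.5×0.02 + 70.5×0.07 + 8.1×0.34 + 19.1×0.01 + 60.2×0.05
  = 6.020 + 0.230 + 4.935 + 2.754 + 0.191 + 3.010 = 17.140 m² sabins.
Room volume: 210.7 m³.
Sabine: RT60 = 0.161 × 210.7 / 17.140 = 1.979 s.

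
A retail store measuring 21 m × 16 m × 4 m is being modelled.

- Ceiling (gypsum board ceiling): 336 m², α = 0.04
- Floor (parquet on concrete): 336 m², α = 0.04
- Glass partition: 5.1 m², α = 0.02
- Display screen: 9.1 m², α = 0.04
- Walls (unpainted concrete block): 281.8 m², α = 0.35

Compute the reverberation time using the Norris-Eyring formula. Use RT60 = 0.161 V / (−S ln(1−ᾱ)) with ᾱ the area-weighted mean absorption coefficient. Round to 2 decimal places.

S = Σ Sᵢ = 968.0 m².
Σ(Sᵢαᵢ) = 336·0.04 + 336·0.04 + 5.1·0.02 + 9.1·0.04 + 281.8·0.35 = 125.976.
ᾱ = 125.976 / 968.0 = 0.1301.
−S·ln(1−ᾱ) = −968.0 × ln(1 − 0.1301) = 134.917.
V = 21 × 16 × 4 = 1344 m³.
RT60 = 0.161 × 1344 / 134.917 = 1.60 s.

1.60 s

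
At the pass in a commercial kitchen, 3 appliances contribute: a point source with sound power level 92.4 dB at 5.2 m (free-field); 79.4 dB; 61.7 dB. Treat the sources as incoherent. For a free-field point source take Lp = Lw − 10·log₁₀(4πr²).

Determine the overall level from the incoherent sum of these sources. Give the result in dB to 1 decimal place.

79.7 dB

Source at 5.2 m: Lp = 92.4 − 10·log₁₀(4π·5.2²) = 92.4 − 10·log₁₀(339.795) = 67.1 dB.
Converting to relative power and adding: 10^(67.1/10) + 10^(79.4/10) + 10^(61.7/10) = 9.37e+07.
Combined level = 10 log₁₀(9.37e+07) = 79.7 dB.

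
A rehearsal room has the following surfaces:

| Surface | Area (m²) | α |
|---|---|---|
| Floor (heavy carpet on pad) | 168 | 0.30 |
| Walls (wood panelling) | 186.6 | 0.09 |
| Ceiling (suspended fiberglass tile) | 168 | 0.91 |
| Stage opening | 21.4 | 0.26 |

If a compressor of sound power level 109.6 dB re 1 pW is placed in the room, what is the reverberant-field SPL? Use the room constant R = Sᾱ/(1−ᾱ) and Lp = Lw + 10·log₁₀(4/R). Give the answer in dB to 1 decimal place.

Σ(Sᵢαᵢ) = 168×0.30 + 186.6×0.09 + 168×0.91 + 21.4×0.26 = 225.638; total area S = 544.0 m².
ᾱ = 0.4148, so room constant R = A/(1−ᾱ) = 385.574 m².
Lp = 109.6 + 10·log₁₀(4/385.574) = 109.6 + (-19.84) = 89.8 dB.

89.8 dB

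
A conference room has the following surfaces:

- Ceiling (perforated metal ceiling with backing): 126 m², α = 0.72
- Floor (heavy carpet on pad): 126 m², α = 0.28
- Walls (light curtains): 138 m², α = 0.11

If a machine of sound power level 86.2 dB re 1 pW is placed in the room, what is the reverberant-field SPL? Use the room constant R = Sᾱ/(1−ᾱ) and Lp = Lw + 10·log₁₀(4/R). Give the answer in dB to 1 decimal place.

68.8 dB

A = 141.180 sabins; S = 390.0 m².
ᾱ = 141.180/390.0 = 0.3620; R = Sᾱ/(1−ᾱ) = 141.180/(1−0.3620) = 221.285 m².
Lp = Lw + 10 log₁₀(4/R) = 86.2 -17.43 = 68.8 dB.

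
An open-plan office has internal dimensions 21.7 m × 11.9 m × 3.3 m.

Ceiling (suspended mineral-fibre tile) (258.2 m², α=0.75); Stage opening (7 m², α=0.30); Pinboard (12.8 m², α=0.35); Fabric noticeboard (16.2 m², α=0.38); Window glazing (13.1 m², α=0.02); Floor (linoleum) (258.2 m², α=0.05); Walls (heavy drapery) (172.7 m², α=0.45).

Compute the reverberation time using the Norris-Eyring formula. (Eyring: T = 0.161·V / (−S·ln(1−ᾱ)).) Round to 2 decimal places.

0.36 s

S = Σ Sᵢ = 738.2 m².
Σ(Sᵢαᵢ) = 258.2·0.75 + 7·0.30 + 12.8·0.35 + 16.2·0.38 + 13.1·0.02 + 258.2·0.05 + 172.7·0.45 = 297.273.
ᾱ = 297.273 / 738.2 = 0.4027.
Eyring denominator: −S ln(1−ᾱ) = 380.421.
V = 21.7 × 11.9 × 3.3 = 852.159 m³.
RT60 = 0.161 × 852.159 / 380.421 = 0.36 s.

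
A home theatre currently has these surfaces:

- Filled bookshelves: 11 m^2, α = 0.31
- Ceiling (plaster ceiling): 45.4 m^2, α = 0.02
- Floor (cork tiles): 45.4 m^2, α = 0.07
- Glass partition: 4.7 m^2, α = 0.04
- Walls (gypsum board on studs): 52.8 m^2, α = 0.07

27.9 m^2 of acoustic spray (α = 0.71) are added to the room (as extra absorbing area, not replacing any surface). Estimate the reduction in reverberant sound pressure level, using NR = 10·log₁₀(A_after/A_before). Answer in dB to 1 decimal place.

Total absorption A_before = 11·0.31 + 45.4·0.02 + 45.4·0.07 + 4.7·0.04 + 52.8·0.07
  = 3.410 + 0.908 + 3.178 + 0.188 + 3.696 = 11.380 m^2 sabins.
Treatment contributes 27.9·0.71 = 19.809 sabins.
New total A_after = 31.189 sabins.
NR = 10·log₁₀(31.189/11.380) = 4.4 dB.

4.4 dB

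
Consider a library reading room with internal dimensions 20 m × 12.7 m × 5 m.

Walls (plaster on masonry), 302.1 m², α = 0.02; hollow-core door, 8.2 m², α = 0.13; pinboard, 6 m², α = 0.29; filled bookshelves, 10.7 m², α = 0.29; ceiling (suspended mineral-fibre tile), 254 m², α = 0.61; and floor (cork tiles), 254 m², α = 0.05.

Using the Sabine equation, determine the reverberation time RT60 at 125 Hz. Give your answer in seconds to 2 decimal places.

Total absorption A = 302.1·0.02 + 8.2·0.13 + 6·0.29 + 10.7·0.29 + 254·0.61 + 254·0.05
  = 6.042 + 1.066 + 1.740 + 3.103 + 154.940 + 12.700 = 179.591 m² sabins.
Volume V = 20 × 12.7 × 5 = 1270 m³.
RT60 = 0.161 · V / A = 0.161 × 1270 / 179.591 = 1.14 s.

1.14 s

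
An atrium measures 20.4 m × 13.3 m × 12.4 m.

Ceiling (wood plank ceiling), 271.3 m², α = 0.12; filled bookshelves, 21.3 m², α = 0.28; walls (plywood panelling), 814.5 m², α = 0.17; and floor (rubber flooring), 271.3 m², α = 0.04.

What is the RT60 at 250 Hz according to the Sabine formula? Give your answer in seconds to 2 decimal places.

A = Σ Sᵢαᵢ = 271.3·0.12 + 21.3·0.28 + 814.5·0.17 + 271.3·0.04 = 187.837 sabins.
V = 20.4·13.3·12.4 = 3364.368 m³.
T = 0.161 V/A = 0.161·3364.368/187.837 = 2.88 s.

2.88 s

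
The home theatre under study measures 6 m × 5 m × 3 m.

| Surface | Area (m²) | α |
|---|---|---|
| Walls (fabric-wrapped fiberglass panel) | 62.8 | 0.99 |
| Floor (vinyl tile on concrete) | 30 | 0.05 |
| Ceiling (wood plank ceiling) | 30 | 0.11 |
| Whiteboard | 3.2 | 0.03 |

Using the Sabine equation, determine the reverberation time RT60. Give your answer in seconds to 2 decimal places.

Total absorption A = 62.8*0.99 + 30*0.05 + 30*0.11 + 3.2*0.03
  = 62.172 + 1.500 + 3.300 + 0.096 = 67.068 m² sabins.
Room volume: 90 m³.
Sabine: RT60 = 0.161 × 90 / 67.068 = 0.22 s.

0.22 s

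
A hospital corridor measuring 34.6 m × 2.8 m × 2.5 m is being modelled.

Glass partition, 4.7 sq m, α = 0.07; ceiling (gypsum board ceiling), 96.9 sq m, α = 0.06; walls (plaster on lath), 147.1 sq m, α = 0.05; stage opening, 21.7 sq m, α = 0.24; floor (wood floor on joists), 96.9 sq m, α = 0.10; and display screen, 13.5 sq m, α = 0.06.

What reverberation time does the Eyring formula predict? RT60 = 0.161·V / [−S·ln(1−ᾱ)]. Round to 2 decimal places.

Total surface area S = 4.7 + 96.9 + 147.1 + 21.7 + 96.9 + 13.5 = 380.8 sq m.
Σ(Sᵢαᵢ) = 4.7·0.07 + 96.9·0.06 + 147.1·0.05 + 21.7·0.24 + 96.9·0.10 + 13.5·0.06 = 29.206.
Mean coefficient ᾱ = A/S = 0.0767.
Eyring denominator: −S ln(1−ᾱ) = 30.388.
V = 34.6 × 2.8 × 2.5 = 242.2 m³.
RT60 = 0.161 × 242.2 / 30.388 = 1.28 s.

1.28 seconds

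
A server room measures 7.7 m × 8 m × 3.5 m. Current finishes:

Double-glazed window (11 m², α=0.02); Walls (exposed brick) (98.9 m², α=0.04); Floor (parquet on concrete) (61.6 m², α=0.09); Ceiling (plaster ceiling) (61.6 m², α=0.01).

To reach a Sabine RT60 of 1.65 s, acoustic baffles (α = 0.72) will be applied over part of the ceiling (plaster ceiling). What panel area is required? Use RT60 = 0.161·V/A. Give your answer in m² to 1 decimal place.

15.1

Total absorption A₁ = 11×0.02 + 98.9×0.04 + 61.6×0.09 + 61.6×0.01
  = 0.220 + 3.956 + 5.544 + 0.616 = 10.336 m² sabins.
V = 215.6 m³. Target absorption A₂ = 0.161 × 215.6 / 1.65 = 21.037 sabins.
Absorption to add: 21.037 − 10.336 = 10.701 sabins.
Net gain per m²: Δα = 0.72 − 0.01 = 0.71.
Area = ΔA/Δα = 10.701/0.71 = 15.1 m².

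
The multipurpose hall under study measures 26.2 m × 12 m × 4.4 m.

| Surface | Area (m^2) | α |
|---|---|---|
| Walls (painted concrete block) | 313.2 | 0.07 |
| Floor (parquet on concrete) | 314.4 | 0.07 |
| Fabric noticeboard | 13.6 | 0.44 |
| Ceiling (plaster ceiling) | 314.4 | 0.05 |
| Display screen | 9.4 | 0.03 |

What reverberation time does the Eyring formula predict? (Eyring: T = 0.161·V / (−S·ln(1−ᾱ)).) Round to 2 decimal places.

S = Σ Sᵢ = 965.0 m^2.
Absorption A = 313.2·0.07 + 314.4·0.07 + 13.6·0.44 + 314.4·0.05 + 9.4·0.03 = 65.918 sabins.
Mean coefficient ᾱ = A/S = 0.0683.
Eyring denominator: −S ln(1−ᾱ) = 68.268.
V = 26.2 × 12 × 4.4 = 1383.36 m³.
RT60 = 0.161 × 1383.36 / 68.268 = 3.26 s.

3.26 s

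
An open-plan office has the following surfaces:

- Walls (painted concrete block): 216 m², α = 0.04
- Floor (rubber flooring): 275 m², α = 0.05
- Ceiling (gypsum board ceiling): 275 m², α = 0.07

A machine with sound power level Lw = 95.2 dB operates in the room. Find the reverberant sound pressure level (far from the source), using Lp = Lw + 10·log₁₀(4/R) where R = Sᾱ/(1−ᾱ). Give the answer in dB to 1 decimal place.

84.8 dB

A = 41.640 sabins; S = 766.0 m².
ᾱ = 0.0544, so room constant R = A/(1−ᾱ) = 44.036 m².
Lp = Lw + 10 log₁₀(4/R) = 95.2 -10.42 = 84.8 dB.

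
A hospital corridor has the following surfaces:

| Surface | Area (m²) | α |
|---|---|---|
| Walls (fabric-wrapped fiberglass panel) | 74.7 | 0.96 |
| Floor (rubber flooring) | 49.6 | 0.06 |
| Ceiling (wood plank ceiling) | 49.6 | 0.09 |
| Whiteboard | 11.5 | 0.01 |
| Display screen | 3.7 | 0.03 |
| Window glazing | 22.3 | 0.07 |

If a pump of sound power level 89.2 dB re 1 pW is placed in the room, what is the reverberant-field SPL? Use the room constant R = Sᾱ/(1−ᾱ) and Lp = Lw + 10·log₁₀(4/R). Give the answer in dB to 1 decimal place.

Σ(Sᵢαᵢ) = 74.7×0.96 + 49.6×0.06 + 49.6×0.09 + 11.5×0.01 + 3.7×0.03 + 22.3×0.07 = 80.939; total area S = 211.4 m².
ᾱ = 80.939/211.4 = 0.3829; R = Sᾱ/(1−ᾱ) = 80.939/(1−0.3829) = 131.160 m².
Lp = Lw + 10 log₁₀(4/R) = 89.2 -15.16 = 74.0 dB.

74.0 dB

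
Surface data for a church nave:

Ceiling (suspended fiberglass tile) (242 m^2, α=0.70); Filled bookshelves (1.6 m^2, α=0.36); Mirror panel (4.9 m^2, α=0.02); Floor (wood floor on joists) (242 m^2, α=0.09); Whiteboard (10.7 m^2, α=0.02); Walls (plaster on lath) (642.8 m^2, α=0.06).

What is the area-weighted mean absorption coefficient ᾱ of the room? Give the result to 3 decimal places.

0.202

S = Σ Sᵢ = 242 + 1.6 + 4.9 + 242 + 10.7 + 642.8 = 1144.0 m^2.
A = 242×0.70 + 1.6×0.36 + 4.9×0.02 + 242×0.09 + 10.7×0.02 + 642.8×0.06 = 230.636 sabins.
ᾱ = A/S = 0.202.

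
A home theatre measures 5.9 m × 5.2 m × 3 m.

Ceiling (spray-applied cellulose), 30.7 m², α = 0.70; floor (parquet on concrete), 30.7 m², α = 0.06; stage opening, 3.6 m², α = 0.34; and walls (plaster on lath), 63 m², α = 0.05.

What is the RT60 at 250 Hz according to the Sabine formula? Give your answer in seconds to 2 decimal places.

0.53 sec

Summing Sᵢαᵢ: 21.490 + 1.842 + 1.224 + 3.150 → A = 27.706 sabins.
Volume V = 5.9 × 5.2 × 3 = 92.04 m³.
RT60 = 0.161 · V / A = 0.161 × 92.04 / 27.706 = 0.53 s.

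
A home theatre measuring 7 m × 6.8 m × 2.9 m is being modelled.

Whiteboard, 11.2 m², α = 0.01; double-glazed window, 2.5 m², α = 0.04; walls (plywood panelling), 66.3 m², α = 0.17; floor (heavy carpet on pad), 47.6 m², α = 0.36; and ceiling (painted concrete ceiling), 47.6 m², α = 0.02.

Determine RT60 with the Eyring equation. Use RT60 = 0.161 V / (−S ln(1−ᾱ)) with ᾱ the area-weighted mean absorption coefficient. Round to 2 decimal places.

0.69 sec

S = Σ Sᵢ = 175.2 m².
Σ(Sᵢαᵢ) = 11.2·0.01 + 2.5·0.04 + 66.3·0.17 + 47.6·0.36 + 47.6·0.02 = 29.571.
ᾱ = 29.571 / 175.2 = 0.1688.
Eyring denominator: −S ln(1−ᾱ) = 32.392.
V = 7 × 6.8 × 2.9 = 138.04 m³.
T = 0.161·V/[−S·ln(1−ᾱ)] = 0.161·138.04/32.392 = 0.69 s.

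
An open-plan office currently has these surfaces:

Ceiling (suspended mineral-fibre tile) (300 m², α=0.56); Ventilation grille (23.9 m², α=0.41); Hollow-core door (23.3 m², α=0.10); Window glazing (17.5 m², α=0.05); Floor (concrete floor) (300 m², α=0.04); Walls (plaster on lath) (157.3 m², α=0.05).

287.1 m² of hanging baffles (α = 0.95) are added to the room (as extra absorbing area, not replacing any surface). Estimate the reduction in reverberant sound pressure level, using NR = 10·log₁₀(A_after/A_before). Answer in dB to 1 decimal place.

3.7 dB

A_before = Σ Sᵢαᵢ = 300*0.56 + 23.9*0.41 + 23.3*0.10 + 17.5*0.05 + 300*0.04 + 157.3*0.05 = 200.869 sabins.
Treatment contributes 287.1·0.95 = 272.745 sabins.
New total A_after = 473.614 sabins.
NR = 10·log₁₀(473.614/200.869) = 3.7 dB.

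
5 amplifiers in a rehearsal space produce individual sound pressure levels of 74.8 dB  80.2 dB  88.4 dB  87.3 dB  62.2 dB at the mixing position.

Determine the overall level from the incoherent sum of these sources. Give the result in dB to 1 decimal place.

Converting to relative power and adding: 10^(74.8/10) + 10^(80.2/10) + 10^(88.4/10) + 10^(87.3/10) + 10^(62.2/10) = 1.365e+09.
L_total = 10·log₁₀(1.365e+09) = 91.4 dB.

91.4 dB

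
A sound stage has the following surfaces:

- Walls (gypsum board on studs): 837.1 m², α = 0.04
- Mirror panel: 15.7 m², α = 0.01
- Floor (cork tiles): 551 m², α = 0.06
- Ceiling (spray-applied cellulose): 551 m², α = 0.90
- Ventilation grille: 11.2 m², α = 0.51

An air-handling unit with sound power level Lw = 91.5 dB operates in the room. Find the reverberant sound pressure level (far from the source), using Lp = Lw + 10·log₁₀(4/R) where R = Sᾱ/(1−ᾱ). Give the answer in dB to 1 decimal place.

68.5 dB

A = 568.313 sabins; S = 1966.0 m².
ᾱ = 568.313/1966.0 = 0.2891; R = Sᾱ/(1−ᾱ) = 568.313/(1−0.2891) = 799.427 m².
Lp = Lw + 10 log₁₀(4/R) = 91.5 -23.01 = 68.5 dB.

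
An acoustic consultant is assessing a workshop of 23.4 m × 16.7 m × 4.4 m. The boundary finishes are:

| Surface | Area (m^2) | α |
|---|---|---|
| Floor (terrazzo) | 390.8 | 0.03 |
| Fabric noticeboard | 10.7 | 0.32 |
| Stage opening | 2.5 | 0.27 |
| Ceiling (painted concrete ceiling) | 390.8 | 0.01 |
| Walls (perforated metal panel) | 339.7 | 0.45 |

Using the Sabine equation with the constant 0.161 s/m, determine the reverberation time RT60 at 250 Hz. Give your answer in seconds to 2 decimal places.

1.60 sec

A = Σ Sᵢαᵢ = 390.8*0.03 + 10.7*0.32 + 2.5*0.27 + 390.8*0.01 + 339.7*0.45 = 172.596 sabins.
Room volume: 1719.432 m³.
T = 0.161 V/A = 0.161·1719.432/172.596 = 1.60 s.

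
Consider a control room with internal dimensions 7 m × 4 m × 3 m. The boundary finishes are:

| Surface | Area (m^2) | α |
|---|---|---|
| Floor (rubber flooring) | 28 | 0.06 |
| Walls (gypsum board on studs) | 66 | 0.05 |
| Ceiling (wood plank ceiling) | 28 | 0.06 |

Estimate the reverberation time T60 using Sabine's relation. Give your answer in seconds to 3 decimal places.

A = Σ Sᵢαᵢ = 28×0.06 + 66×0.05 + 28×0.06 = 6.660 sabins.
Volume V = 7 × 4 × 3 = 84 m³.
T = 0.161 V/A = 0.161·84/6.660 = 2.031 s.

2.031 s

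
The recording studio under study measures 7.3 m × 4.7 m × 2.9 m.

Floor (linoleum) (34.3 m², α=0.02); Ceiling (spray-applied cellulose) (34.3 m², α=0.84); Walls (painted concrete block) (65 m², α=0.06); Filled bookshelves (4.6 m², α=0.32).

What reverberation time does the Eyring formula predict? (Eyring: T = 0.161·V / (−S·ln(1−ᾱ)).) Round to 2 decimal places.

0.40 sec

S = Σ Sᵢ = 138.2 m².
Σ(Sᵢαᵢ) = 34.3×0.02 + 34.3×0.84 + 65×0.06 + 4.6×0.32 = 34.870.
Mean coefficient ᾱ = A/S = 0.2523.
Eyring denominator: −S ln(1−ᾱ) = 40.182.
V = 7.3 × 4.7 × 2.9 = 99.499 m³.
T = 0.161·V/[−S·ln(1−ᾱ)] = 0.161·99.499/40.182 = 0.40 s.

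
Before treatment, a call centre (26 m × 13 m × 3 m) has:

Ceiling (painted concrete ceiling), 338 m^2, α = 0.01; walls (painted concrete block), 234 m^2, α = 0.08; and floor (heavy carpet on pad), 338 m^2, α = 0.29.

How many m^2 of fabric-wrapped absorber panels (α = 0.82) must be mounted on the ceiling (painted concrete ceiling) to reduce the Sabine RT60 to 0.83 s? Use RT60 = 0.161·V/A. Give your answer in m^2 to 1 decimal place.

A₁ = Σ Sᵢαᵢ = 338·0.01 + 234·0.08 + 338·0.29 = 120.120 sabins.
Required A₂ = 0.161·1014/0.83 = 196.692 sabins.
ΔA needed = 196.692 − 120.120 = 76.572 sabins.
Each m^2 of panel replacing the ceiling (painted concrete ceiling) adds (0.82 − 0.01) = 0.81 sabins.
Panel area = 76.572 / 0.81 = 94.5 m^2.

94.5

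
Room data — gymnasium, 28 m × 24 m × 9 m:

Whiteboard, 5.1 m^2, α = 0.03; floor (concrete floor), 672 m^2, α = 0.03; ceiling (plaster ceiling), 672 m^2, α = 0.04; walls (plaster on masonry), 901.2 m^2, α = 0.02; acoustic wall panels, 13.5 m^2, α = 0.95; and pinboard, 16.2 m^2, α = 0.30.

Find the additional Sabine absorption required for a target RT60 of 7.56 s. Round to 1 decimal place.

Equivalent absorption area: A₁ = 5.1×0.03 + 672×0.03 + 672×0.04 + 901.2×0.02 + 13.5×0.95 + 16.2×0.30 = 82.902 m^2.
Target A₂ = 0.161·6048/7.56 = 128.800 sabins (V = 6048 m³).
Additional absorption ΔA = 128.800 − 82.902 = 45.9 sabins.

45.9 sabins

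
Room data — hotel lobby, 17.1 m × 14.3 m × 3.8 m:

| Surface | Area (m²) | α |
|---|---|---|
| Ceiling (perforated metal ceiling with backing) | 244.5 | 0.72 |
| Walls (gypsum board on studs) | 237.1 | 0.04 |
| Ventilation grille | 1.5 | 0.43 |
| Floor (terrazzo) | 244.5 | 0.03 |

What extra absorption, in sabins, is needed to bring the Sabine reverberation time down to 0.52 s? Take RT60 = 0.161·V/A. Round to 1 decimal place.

94.2 sabins

Summing Sᵢαᵢ: 176.040 + 9.484 + 0.645 + 7.335 → A₁ = 193.504 sabins.
Target A₂ = 0.161·929.214/0.52 = 287.699 sabins (V = 929.214 m³).
Additional absorption ΔA = 287.699 − 193.504 = 94.2 sabins.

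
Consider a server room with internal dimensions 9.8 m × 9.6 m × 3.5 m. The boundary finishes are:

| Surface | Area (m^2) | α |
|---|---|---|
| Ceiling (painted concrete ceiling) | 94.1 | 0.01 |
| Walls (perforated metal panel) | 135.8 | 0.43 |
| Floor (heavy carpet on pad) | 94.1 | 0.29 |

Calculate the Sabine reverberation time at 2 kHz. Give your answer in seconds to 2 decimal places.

A = Σ Sᵢαᵢ = 94.1×0.01 + 135.8×0.43 + 94.1×0.29 = 86.624 sabins.
V = 9.8·9.6·3.5 = 329.28 m³.
Sabine: RT60 = 0.161 × 329.28 / 86.624 = 0.61 s.

0.61 s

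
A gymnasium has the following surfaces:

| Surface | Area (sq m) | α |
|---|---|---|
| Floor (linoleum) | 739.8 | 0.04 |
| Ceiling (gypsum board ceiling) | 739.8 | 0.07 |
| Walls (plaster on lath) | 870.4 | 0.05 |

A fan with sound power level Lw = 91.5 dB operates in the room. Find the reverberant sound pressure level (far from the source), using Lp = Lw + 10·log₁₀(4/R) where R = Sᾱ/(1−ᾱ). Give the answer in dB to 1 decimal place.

76.3 dB

A = 124.898 sabins; S = 2350.0 sq m.
ᾱ = 124.898/2350.0 = 0.0531; R = Sᾱ/(1−ᾱ) = 124.898/(1−0.0531) = 131.902 sq m.
Lp = 91.5 + 10·log₁₀(4/131.902) = 91.5 + (-15.18) = 76.3 dB.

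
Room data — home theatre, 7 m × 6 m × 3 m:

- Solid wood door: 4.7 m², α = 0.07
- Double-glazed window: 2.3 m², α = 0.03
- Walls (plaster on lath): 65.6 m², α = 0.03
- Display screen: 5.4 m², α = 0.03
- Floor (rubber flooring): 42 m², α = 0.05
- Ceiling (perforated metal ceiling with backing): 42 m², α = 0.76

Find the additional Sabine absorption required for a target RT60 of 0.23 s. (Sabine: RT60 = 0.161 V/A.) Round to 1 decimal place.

51.7 sabins

Total absorption A₁ = 4.7·0.07 + 2.3·0.03 + 65.6·0.03 + 5.4·0.03 + 42·0.05 + 42·0.76
  = 0.329 + 0.069 + 1.968 + 0.162 + 2.100 + 31.920 = 36.548 m² sabins.
V = 126 m³. Required absorption A₂ = 0.161 × 126 / 0.23 = 88.200 sabins.
ΔA = A₂ − A₁ = 88.200 − 36.548 = 51.7 sabins.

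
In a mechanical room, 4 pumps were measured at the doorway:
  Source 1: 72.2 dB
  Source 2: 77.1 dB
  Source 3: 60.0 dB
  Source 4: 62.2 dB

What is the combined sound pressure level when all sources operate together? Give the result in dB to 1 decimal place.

Σ 10^(Lᵢ/10) = 7.054e+07.
Back to dB: 10·log₁₀ Σ = 78.5 dB.

78.5 dB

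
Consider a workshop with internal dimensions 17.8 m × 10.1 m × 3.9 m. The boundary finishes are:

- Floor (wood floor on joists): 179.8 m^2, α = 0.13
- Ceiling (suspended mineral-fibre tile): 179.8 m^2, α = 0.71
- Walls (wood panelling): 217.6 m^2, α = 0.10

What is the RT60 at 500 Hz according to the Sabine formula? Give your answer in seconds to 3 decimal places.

Summing Sᵢαᵢ: 23.374 + 127.658 + 21.760 → A = 172.792 sabins.
Volume V = 17.8 × 10.1 × 3.9 = 701.142 m³.
Sabine: RT60 = 0.161 × 701.142 / 172.792 = 0.653 s.

0.653 s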